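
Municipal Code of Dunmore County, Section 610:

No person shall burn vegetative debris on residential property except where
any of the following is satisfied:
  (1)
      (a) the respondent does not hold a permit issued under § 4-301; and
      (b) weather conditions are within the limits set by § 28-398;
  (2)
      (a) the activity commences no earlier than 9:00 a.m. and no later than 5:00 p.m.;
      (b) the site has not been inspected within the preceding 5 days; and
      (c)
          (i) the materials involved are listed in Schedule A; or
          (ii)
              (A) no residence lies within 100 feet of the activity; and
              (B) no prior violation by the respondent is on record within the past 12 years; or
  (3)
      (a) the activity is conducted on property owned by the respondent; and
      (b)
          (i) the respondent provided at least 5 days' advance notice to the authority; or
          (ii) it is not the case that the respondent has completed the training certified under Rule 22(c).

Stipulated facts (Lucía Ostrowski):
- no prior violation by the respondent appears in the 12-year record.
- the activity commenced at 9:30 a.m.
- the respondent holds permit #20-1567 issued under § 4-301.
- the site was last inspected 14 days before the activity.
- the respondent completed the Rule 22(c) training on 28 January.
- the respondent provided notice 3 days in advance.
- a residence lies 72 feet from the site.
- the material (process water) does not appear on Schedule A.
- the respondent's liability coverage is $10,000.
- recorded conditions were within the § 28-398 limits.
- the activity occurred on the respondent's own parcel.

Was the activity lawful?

No — unlawful.

(a) not (holds permit) — not met.
(b) weather ok — met.
(1): F AND T → false.
(a) start within hours — met.
(b) not (site inspected) — satisfied.
(i) Schedule A material — fails.
(A) no residence in 100 ft — fails.
(B) no prior violation — satisfied.
So (ii) is not satisfied (F AND T).
(c) = F OR F = false.
So (2) is not satisfied (T AND T AND F).
(a) own property — holds.
(i) ≥5 days' notice — not met.
(ii) not (training certified) — not satisfied.
(b) = F OR F = false.
(3) = T AND F = false.
So Overall is not satisfied (F OR F OR F).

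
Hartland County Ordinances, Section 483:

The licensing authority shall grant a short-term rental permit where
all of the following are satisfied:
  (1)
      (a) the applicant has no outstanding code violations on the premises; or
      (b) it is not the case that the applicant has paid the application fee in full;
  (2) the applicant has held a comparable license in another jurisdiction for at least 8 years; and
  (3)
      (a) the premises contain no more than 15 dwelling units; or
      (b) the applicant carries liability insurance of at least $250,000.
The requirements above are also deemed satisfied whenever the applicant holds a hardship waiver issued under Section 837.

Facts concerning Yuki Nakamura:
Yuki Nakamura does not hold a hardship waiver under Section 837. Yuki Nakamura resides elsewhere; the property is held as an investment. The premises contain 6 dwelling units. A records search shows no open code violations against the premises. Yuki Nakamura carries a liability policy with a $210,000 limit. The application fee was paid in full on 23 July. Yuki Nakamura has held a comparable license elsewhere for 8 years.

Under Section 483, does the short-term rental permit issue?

Yes — granted.

(a) no code violations — satisfied.
(b) not (fee paid) — fails.
So (1) is satisfied (T OR F).
(2) prior license ≥ 8 yr — met.
(a) ≤ 15 units — holds.
(b) insurance ≥ $250,000 — fails.
(3): T OR F → true.
So Overall is satisfied (T AND T AND T).
Exception (hardship waiver) — not satisfied.
Result: main true OR exception false → true.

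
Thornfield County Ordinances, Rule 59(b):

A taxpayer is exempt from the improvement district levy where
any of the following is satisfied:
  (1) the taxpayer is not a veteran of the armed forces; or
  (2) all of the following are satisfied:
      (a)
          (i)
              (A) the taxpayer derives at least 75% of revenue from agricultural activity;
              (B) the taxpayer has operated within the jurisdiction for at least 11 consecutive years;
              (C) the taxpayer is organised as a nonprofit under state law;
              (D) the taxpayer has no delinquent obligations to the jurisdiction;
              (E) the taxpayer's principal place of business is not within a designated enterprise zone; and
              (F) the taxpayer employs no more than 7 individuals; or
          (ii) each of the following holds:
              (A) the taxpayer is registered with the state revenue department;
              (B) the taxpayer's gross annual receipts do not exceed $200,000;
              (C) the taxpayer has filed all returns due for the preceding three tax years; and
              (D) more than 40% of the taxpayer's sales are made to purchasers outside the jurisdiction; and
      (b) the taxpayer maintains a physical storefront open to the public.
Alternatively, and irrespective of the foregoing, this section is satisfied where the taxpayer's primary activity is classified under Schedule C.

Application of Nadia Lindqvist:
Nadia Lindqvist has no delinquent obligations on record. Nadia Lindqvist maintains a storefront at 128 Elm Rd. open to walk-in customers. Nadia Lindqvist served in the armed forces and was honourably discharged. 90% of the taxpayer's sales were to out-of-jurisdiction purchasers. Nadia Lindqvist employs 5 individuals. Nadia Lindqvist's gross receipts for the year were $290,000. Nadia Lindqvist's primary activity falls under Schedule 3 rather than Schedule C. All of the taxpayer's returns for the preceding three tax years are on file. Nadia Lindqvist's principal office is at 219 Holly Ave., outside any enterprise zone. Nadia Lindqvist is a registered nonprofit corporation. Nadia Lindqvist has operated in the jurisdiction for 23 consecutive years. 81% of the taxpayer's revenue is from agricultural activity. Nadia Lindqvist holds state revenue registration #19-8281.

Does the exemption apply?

(1) not (veteran) — fails.
(A) ≥75% agricultural — met.
(B) ≥ 11 yrs in jurisdiction — met.
(C) nonprofit — satisfied.
(D) no delinquency — satisfied.
(E) not (in enterprise zone) — holds.
(F) ≤ 7 employees — met.
So (i) is satisfied (T AND T AND T AND T AND T AND T).
(A) state-registered — satisfied.
(B) receipts ≤ $200,000 — not satisfied.
(C) returns current — met.
(D) >40% out-of-jur. sales — satisfied.
(ii): T AND F AND T AND T → false.
So (a) is satisfied (T OR F).
(b) has storefront — met.
(2) = T AND T = true.
Overall: F OR T → true.
Exception (Schedule C activity) — not satisfied.
Result: main true OR exception false → true.

Yes — exempt.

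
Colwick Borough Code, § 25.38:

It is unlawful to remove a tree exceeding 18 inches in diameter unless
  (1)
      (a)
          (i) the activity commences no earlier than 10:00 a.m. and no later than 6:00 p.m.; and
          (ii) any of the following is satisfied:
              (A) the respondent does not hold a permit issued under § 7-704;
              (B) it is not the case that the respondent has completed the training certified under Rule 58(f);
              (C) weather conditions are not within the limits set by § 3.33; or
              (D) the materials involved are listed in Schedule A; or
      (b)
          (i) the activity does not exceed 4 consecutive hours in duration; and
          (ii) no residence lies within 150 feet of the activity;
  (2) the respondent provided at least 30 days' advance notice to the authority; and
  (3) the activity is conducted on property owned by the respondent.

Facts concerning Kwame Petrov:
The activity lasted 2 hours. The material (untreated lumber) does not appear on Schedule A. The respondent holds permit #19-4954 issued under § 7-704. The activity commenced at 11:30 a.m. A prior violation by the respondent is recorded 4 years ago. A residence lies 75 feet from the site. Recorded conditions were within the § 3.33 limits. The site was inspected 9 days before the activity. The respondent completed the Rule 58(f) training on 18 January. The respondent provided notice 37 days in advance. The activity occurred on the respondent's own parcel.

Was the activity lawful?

No — unlawful.

(i) start within hours — met.
(A) not (holds permit) — not met.
(B) not (training certified) — fails.
(C) not (weather ok) — fails.
(D) Schedule A material — fails.
(ii) = F OR F OR F OR F = false.
(a) = T AND F = false.
(i) ≤ 4 hrs duration — satisfied.
(ii) no residence in 150 ft — not satisfied.
(b) = T AND F = false.
So (1) is not satisfied (F OR F).
(2) ≥30 days' notice — satisfied.
(3) own property — satisfied.
Overall = F AND T AND T = false.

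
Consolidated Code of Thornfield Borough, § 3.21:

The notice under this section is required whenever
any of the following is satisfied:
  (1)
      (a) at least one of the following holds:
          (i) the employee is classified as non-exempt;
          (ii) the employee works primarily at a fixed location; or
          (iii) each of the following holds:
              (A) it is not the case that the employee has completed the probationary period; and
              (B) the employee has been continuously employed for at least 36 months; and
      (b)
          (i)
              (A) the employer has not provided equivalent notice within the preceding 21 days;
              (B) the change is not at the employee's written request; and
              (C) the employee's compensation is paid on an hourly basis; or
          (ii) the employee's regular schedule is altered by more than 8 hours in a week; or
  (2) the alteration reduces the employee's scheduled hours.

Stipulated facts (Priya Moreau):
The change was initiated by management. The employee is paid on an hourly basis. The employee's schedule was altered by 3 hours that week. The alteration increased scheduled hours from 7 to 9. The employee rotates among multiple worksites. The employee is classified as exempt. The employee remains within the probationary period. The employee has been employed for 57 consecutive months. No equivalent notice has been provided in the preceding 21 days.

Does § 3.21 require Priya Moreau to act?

Yes — required.

(i) non-exempt — not satisfied.
(ii) fixed location — not met.
(A) not (past probation) — holds.
(B) tenure ≥ 36 mo. — satisfied.
(iii): T AND T → true.
(a) = F OR F OR T = true.
(A) no recent notice — met.
(B) not employee-requested — satisfied.
(C) hourly-paid — satisfied.
(i) = T AND T AND T = true.
(ii) schedule shift > 8h — not satisfied.
(b) = T OR F = true.
(1) = T AND T = true.
(2) hours reduced — fails.
Overall = T OR F = true.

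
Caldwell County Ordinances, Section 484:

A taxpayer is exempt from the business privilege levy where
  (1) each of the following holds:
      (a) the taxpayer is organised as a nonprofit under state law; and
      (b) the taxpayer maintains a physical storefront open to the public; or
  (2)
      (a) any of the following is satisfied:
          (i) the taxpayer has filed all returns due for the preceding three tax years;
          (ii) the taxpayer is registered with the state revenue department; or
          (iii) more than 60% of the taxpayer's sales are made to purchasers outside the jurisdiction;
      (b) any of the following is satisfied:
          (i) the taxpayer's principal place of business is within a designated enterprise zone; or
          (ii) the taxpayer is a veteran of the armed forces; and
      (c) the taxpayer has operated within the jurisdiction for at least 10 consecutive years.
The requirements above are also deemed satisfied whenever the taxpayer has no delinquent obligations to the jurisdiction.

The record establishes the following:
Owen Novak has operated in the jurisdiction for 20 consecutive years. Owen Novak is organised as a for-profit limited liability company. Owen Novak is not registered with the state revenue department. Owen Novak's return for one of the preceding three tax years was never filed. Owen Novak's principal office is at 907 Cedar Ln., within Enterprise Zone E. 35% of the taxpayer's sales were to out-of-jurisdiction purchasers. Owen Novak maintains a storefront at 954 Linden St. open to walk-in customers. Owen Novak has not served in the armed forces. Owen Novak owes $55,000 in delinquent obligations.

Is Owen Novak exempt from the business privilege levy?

No — not exempt.

(a) nonprofit — not satisfied.
(b) has storefront — holds.
(1) = F AND T = false.
(i) returns current — not met.
(ii) state-registered — fails.
(iii) >60% out-of-jur. sales — not met.
So (a) is not satisfied (F OR F OR F).
(i) in enterprise zone — satisfied.
(ii) veteran — not met.
So (b) is satisfied (T OR F).
(c) ≥ 10 yrs in jurisdiction — holds.
(2) = F AND T AND T = false.
Overall = F OR F = false.
Exception (no delinquency) — not satisfied.
Result: main false OR exception false → false.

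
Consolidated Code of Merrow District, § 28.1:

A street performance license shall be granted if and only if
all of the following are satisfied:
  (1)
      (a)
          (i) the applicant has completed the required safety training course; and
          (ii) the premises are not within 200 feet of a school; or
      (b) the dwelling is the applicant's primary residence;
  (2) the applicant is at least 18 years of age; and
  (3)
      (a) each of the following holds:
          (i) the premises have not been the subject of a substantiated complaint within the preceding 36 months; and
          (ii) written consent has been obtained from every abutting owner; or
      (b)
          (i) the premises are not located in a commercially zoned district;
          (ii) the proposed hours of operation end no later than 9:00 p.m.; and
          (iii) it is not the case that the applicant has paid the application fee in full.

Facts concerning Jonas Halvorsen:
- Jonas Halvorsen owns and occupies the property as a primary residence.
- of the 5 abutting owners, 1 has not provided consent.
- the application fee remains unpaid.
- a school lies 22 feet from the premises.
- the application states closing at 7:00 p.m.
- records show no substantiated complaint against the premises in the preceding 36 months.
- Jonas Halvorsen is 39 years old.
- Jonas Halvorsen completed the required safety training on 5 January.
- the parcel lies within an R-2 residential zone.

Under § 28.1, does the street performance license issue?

Yes — granted.

(i) safety training — satisfied.
(ii) ≥200 ft from school — fails.
(a) = T AND F = false.
(b) primary residence — satisfied.
(1): F OR T → true.
(2) age ≥ 18 — met.
(i) no complaint in 36 mo. — met.
(ii) all abutters consent — not satisfied.
So (a) is not satisfied (T AND F).
(i) not (commercially zoned) — met.
(ii) closes by 9 p.m. — satisfied.
(iii) not (fee paid) — satisfied.
So (b) is satisfied (T AND T AND T).
So (3) is satisfied (F OR T).
Overall = T AND T AND T = true.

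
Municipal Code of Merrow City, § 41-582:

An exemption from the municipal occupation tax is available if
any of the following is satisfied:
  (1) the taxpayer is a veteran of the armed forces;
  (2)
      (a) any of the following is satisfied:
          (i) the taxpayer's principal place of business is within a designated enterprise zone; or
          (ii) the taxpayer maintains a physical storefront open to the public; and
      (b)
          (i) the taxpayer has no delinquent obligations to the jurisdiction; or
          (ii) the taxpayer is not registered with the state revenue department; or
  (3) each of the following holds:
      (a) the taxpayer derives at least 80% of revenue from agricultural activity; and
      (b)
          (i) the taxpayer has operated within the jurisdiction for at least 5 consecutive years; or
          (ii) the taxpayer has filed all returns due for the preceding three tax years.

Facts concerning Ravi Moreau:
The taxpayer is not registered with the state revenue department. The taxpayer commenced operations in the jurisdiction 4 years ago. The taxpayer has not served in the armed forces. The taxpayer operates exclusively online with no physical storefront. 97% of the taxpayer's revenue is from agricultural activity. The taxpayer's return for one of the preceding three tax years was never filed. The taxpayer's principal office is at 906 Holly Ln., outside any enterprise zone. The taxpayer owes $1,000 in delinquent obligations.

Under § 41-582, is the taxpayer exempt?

No — not exempt.

(1) veteran — not satisfied.
(i) in enterprise zone — not satisfied.
(ii) has storefront — not satisfied.
So (a) is not satisfied (F OR F).
(i) no delinquency — not satisfied.
(ii) not (state-registered) — holds.
So (b) is satisfied (F OR T).
(2): F AND T → false.
(a) ≥80% agricultural — met.
(i) ≥ 5 yrs in jurisdiction — not met.
(ii) returns current — fails.
(b) = F OR F = false.
So (3) is not satisfied (T AND F).
So Overall is not satisfied (F OR F OR F).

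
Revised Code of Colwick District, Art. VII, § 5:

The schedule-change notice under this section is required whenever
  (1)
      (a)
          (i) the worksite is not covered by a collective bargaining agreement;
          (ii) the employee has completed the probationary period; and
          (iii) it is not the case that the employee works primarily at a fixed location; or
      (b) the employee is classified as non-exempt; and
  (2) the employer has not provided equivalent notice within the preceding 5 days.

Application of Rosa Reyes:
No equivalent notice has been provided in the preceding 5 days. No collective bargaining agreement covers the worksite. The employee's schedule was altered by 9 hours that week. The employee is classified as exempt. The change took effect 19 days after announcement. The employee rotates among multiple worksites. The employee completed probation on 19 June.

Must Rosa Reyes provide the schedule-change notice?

(i) no CBA — met.
(ii) past probation — holds.
(iii) not (fixed location) — satisfied.
So (a) is satisfied (T AND T AND T).
(b) non-exempt — not satisfied.
(1) = T OR F = true.
(2) no recent notice — met.
Overall = T AND T = true.

Yes — required.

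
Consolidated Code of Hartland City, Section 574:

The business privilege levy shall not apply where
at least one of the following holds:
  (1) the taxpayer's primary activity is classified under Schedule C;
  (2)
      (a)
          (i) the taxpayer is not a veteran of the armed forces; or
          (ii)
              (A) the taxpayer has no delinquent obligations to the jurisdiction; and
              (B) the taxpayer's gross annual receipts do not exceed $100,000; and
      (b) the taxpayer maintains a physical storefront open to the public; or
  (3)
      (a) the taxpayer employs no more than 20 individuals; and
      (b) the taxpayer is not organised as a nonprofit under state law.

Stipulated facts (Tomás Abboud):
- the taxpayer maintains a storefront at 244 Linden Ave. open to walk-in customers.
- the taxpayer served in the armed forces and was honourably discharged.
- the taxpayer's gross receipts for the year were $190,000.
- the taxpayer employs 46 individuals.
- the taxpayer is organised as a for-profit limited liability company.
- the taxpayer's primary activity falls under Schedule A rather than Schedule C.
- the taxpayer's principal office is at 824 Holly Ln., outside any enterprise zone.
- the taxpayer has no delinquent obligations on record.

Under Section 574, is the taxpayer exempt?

(1) Schedule C activity — not satisfied.
(i) not (veteran) — not met.
(A) no delinquency — met.
(B) receipts ≤ $100,000 — fails.
(ii): T AND F → false.
(a) = F OR F = false.
(b) has storefront — satisfied.
(2) = F AND T = false.
(a) ≤ 20 employees — fails.
(b) not (nonprofit) — met.
So (3) is not satisfied (F AND T).
Overall: F OR F OR F → false.

No — not exempt.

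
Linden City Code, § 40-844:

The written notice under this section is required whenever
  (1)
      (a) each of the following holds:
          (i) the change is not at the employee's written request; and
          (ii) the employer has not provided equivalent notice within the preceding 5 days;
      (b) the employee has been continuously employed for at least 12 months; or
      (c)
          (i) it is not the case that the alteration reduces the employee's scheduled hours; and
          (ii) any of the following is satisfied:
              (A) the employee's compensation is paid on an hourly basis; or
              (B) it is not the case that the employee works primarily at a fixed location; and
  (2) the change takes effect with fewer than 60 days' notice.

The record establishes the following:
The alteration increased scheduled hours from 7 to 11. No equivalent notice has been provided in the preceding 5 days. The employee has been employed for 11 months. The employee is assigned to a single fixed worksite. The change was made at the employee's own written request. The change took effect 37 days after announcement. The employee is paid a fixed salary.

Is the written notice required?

(i) not employee-requested — fails.
(ii) no recent notice — holds.
So (a) is not satisfied (F AND T).
(b) tenure ≥ 12 mo. — fails.
(i) not (hours reduced) — met.
(A) hourly-paid — fails.
(B) not (fixed location) — not met.
(ii): F OR F → false.
(c) = T AND F = false.
(1): F OR F OR F → false.
(2) < 60 days' notice — met.
Overall = F AND T = false.

No — not required.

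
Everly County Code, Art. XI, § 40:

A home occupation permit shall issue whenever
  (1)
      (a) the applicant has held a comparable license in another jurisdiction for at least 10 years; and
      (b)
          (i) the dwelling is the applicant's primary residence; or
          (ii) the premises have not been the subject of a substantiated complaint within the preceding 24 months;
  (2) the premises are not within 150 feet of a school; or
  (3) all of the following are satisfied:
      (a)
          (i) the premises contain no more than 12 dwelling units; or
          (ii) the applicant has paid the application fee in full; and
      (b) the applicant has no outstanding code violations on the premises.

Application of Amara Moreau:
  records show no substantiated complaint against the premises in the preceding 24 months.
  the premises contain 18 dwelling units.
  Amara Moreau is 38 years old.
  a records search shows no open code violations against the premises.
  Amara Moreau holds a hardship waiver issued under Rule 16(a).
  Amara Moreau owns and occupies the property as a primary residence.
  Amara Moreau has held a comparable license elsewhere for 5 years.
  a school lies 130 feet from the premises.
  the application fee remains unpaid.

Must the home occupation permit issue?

No — denied.

(a) prior license ≥ 10 yr — fails.
(i) primary residence — met.
(ii) no complaint in 24 mo. — holds.
(b): T OR T → true.
So (1) is not satisfied (F AND T).
(2) ≥150 ft from school — not met.
(i) ≤ 12 units — not met.
(ii) fee paid — not met.
(a): F OR F → false.
(b) no code violations — satisfied.
So (3) is not satisfied (F AND T).
Overall = F OR F OR F = false.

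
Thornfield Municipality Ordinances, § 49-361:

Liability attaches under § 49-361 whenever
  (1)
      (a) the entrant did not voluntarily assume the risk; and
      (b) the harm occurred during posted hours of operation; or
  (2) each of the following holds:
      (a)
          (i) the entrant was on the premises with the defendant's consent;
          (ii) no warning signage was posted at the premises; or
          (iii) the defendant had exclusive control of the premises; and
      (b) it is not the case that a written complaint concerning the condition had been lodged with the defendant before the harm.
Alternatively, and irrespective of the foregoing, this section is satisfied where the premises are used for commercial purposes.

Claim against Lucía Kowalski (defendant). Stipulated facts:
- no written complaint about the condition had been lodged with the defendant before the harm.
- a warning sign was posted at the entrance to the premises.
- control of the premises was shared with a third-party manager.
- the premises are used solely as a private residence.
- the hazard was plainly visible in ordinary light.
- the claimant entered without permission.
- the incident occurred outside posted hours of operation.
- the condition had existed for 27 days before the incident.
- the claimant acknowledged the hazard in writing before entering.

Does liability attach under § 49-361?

(a) no assumed risk — not met.
(b) during posted hours — not satisfied.
(1): F AND F → false.
(i) consent to enter — fails.
(ii) no signage posted — fails.
(iii) exclusive control — not satisfied.
(a): F OR F OR F → false.
(b) not (complaint lodged) — satisfied.
(2) = F AND T = false.
Overall = F OR F = false.
Exception (commercial use) — not satisfied.
Result: main false OR exception false → false.

No — not liable.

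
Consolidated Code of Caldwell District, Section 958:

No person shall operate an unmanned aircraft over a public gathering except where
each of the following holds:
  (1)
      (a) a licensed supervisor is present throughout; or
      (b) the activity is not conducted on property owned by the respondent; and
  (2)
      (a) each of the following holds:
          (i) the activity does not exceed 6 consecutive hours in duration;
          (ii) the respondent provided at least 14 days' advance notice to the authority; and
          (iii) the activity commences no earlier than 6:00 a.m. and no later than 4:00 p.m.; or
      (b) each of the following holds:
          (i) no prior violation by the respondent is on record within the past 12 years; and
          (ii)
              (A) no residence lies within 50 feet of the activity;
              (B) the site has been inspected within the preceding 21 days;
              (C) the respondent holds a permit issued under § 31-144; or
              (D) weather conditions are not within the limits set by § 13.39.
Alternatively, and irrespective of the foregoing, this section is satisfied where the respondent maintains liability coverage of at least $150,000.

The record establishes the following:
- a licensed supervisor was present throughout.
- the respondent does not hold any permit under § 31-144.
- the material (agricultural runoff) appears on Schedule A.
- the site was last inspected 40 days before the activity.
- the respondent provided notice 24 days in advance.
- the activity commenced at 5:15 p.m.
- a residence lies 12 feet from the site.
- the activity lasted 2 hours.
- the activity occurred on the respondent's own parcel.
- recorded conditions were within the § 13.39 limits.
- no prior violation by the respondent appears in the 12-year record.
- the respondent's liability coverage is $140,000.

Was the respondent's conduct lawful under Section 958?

(a) supervisor present — satisfied.
(b) not (own property) — not satisfied.
(1): T OR F → true.
(i) ≤ 6 hrs duration — holds.
(ii) ≥14 days' notice — holds.
(iii) start within hours — not met.
(a) = T AND T AND F = false.
(i) no prior violation — holds.
(A) no residence in 50 ft — not satisfied.
(B) site inspected — not satisfied.
(C) holds permit — not met.
(D) not (weather ok) — fails.
So (ii) is not satisfied (F OR F OR F OR F).
So (b) is not satisfied (T AND F).
(2) = F OR F = false.
Overall: T AND F → false.
Exception (coverage ≥ $150,000) — not satisfied.
Result: main false OR exception false → false.

No — unlawful.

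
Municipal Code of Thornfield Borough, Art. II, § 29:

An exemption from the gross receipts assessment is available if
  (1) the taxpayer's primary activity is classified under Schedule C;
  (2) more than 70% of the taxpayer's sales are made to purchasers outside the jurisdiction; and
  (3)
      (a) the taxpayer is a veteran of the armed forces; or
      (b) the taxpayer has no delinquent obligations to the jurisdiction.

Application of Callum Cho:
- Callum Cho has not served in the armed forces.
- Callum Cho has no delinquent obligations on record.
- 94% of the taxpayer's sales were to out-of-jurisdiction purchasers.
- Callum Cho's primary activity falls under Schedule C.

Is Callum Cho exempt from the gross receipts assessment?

Yes — exempt.

(1) Schedule C activity — met.
(2) >70% out-of-jur. sales — holds.
(a) veteran — not met.
(b) no delinquency — satisfied.
(3) = F OR T = true.
So Overall is satisfied (T AND T AND T).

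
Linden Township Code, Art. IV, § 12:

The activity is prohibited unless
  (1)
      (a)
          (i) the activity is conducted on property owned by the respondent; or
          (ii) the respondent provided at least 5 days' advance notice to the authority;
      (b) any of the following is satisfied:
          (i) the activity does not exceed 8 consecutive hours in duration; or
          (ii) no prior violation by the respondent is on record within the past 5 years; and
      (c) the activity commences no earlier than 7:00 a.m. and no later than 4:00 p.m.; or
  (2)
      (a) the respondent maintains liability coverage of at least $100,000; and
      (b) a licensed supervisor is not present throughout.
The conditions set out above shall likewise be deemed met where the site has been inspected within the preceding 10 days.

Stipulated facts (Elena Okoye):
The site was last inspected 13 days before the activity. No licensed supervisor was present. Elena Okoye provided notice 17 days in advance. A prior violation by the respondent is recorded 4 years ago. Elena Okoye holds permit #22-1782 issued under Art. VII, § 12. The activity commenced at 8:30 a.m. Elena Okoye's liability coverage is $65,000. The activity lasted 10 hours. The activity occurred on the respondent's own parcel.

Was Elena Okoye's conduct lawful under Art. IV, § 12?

(i) own property — satisfied.
(ii) ≥5 days' notice — satisfied.
So (a) is satisfied (T OR T).
(i) ≤ 8 hrs duration — not satisfied.
(ii) no prior violation — fails.
(b): F OR F → false.
(c) start within hours — holds.
(1) = T AND F AND T = false.
(a) coverage ≥ $100,000 — not met.
(b) not (supervisor present) — satisfied.
(2): F AND T → false.
Overall: F OR F → false.
Exception (site inspected) — not satisfied.
Result: main false OR exception false → false.

No — unlawful.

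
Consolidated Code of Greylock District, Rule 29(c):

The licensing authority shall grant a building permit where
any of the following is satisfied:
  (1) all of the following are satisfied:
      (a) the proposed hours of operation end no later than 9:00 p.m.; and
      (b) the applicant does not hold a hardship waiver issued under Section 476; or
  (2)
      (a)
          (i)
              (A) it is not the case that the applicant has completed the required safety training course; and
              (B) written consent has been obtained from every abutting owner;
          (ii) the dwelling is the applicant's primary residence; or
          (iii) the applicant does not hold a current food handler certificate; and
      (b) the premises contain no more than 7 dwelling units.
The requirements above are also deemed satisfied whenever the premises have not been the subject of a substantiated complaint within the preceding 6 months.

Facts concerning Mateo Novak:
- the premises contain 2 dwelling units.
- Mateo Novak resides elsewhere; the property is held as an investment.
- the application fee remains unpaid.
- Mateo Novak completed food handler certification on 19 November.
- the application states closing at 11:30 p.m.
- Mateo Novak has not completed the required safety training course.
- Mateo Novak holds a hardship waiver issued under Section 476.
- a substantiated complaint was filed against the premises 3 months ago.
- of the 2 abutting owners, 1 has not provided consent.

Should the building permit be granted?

(a) closes by 9 p.m. — not satisfied.
(b) not (hardship waiver) — fails.
(1): F AND F → false.
(A) not (safety training) — holds.
(B) all abutters consent — not satisfied.
So (i) is not satisfied (T AND F).
(ii) primary residence — not satisfied.
(iii) not (food handler cert.) — fails.
So (a) is not satisfied (F OR F OR F).
(b) ≤ 7 units — met.
(2): F AND T → false.
Overall: F OR F → false.
Exception (no complaint in 6 mo.) — not satisfied.
Result: main false OR exception false → false.

No — denied.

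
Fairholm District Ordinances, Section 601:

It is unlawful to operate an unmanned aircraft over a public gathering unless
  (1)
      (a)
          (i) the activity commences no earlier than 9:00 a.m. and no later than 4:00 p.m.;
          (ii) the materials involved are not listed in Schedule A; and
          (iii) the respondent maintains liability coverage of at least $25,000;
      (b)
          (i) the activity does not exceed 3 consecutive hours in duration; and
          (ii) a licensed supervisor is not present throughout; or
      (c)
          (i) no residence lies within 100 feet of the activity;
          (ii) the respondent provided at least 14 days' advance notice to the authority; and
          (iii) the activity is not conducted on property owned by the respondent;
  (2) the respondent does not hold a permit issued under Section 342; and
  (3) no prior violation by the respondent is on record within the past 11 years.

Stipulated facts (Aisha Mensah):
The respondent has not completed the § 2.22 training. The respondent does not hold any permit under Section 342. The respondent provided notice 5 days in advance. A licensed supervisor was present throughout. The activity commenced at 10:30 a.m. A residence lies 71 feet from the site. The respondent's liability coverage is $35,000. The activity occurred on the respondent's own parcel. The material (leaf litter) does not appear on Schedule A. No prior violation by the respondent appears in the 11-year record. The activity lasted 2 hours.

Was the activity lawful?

Yes — lawful.

(i) start within hours — met.
(ii) not (Schedule A material) — satisfied.
(iii) coverage ≥ $25,000 — satisfied.
(a) = T AND T AND T = true.
(i) ≤ 3 hrs duration — holds.
(ii) not (supervisor present) — not met.
(b) = T AND F = false.
(i) no residence in 100 ft — not satisfied.
(ii) ≥14 days' notice — not met.
(iii) not (own property) — not satisfied.
(c) = F AND F AND F = false.
(1) = T OR F OR F = true.
(2) not (holds permit) — holds.
(3) no prior violation — holds.
Overall: T AND T AND T → true.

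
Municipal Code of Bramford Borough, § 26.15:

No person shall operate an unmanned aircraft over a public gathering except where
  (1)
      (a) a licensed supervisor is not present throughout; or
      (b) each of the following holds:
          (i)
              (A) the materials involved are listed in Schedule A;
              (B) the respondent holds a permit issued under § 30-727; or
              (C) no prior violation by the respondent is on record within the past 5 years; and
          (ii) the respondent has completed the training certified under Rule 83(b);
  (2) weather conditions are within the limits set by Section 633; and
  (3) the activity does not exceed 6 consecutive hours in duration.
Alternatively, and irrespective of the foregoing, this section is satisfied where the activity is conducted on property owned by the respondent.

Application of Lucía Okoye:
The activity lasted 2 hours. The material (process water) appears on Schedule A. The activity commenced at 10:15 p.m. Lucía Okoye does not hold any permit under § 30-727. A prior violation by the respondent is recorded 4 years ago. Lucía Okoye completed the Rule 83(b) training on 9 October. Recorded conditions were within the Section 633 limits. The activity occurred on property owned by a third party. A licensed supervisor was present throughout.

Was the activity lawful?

Yes — lawful.

(a) not (supervisor present) — not met.
(A) Schedule A material — holds.
(B) holds permit — not satisfied.
(C) no prior violation — not met.
(i): T OR F OR F → true.
(ii) training certified — met.
(b): T AND T → true.
(1): F OR T → true.
(2) weather ok — holds.
(3) ≤ 6 hrs duration — met.
Overall: T AND T AND T → true.
Exception (own property) — not satisfied.
Result: main true OR exception false → true.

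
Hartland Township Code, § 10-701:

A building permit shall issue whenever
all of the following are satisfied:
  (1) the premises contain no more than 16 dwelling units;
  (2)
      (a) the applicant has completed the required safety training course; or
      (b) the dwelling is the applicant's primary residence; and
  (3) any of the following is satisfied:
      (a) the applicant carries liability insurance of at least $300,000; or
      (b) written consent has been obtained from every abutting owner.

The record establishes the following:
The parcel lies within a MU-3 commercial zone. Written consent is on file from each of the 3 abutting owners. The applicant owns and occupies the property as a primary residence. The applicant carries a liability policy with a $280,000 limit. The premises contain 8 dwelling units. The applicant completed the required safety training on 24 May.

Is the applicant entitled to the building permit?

(1) ≤ 16 units — met.
(a) safety training — satisfied.
(b) primary residence — satisfied.
(2): T OR T → true.
(a) insurance ≥ $300,000 — fails.
(b) all abutters consent — holds.
(3): F OR T → true.
So Overall is satisfied (T AND T AND T).

Yes — granted.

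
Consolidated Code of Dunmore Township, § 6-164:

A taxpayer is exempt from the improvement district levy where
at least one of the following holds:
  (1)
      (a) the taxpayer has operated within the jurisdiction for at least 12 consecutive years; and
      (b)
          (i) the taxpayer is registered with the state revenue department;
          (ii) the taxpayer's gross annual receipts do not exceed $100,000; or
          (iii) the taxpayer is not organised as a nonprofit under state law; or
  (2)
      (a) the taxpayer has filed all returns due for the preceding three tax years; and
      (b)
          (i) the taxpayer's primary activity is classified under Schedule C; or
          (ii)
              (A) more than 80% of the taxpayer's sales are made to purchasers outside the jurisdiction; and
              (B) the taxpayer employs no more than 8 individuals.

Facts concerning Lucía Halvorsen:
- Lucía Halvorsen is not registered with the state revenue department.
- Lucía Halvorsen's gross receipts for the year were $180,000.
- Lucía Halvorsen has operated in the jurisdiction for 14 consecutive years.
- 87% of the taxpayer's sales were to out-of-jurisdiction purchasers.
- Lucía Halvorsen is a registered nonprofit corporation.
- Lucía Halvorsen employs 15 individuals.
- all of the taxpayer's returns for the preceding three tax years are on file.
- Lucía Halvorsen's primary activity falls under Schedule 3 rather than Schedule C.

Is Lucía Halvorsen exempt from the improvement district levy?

(a) ≥ 12 yrs in jurisdiction — satisfied.
(i) state-registered — not satisfied.
(ii) receipts ≤ $100,000 — not met.
(iii) not (nonprofit) — not met.
(b) = F OR F OR F = false.
So (1) is not satisfied (T AND F).
(a) returns current — satisfied.
(i) Schedule C activity — not satisfied.
(A) >80% out-of-jur. sales — met.
(B) ≤ 8 employees — not satisfied.
So (ii) is not satisfied (T AND F).
(b) = F OR F = false.
(2) = T AND F = false.
Overall = F OR F = false.

No — not exempt.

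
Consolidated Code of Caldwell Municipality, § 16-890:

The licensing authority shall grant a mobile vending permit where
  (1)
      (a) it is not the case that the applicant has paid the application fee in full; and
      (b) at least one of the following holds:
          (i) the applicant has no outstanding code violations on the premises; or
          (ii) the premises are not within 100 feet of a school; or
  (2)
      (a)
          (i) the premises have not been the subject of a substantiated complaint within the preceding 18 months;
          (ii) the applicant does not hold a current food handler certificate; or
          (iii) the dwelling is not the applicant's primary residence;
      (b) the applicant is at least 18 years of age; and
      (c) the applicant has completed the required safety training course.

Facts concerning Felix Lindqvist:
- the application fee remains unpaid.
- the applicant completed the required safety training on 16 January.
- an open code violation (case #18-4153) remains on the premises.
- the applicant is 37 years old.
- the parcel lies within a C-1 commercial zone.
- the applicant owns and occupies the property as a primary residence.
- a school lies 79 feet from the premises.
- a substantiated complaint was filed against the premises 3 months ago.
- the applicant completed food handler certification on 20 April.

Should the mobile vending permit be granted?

(a) not (fee paid) — met.
(i) no code violations — not met.
(ii) ≥100 ft from school — fails.
(b): F OR F → false.
So (1) is not satisfied (T AND F).
(i) no complaint in 18 mo. — not satisfied.
(ii) not (food handler cert.) — fails.
(iii) not (primary residence) — not satisfied.
(a): F OR F OR F → false.
(b) age ≥ 18 — met.
(c) safety training — met.
(2) = F AND T AND T = false.
Overall = F OR F = false.

No — denied.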